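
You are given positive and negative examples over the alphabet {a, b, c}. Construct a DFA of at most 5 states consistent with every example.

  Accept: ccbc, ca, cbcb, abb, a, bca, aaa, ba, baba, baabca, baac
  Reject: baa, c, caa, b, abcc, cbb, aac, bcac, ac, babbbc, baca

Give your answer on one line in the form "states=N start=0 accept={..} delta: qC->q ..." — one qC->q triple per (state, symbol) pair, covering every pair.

states=3 start=0 accept={0,2} delta: 0a->0 0b->1 0c->1 1a->2 1b->0 1c->0 2a->1 2b->0 2c->2

Fold the examples into a partial DFA from state 0: repeatedly fix the first undefined (state, symbol) met by the shortest-then-alphabetical prefix, trying targets in increasing order and rejecting any under which an Accept and a Reject string meet in one state with the same remainder; add a state when all current targets are rejected. Accepting states are where Accept strings end.
a: 0a undefined. 0a->0: ok.
b: 0b undefined. 0b->0: no, ca/baca meet in 0 with "ca" left. Open state 1: 0b->1.
c: 0c undefined. 0c->0: no, ca/c meet in 0. 0c->1: ok.
ba: 1a undefined. 1a->0: no, ca/baa meet in 0. 1a->1: no, ca/baa meet in 1. Open state 2: 1a->2.
bc: 1c undefined. 1c->0: ok.
cb: 1b undefined. 1b->0: ok.
baa: 2a undefined. 2a->0: no, ccbc/baa meet in 0. 2a->1: ok.
bab: 2b undefined. 2b->0: ok.
bac: 2c undefined. 2c->0: no, ccbc/baca meet in 0. 2c->1: no, ca/baca meet in 2. 2c->2: ok.
All examples now run through 3 states with every (state, symbol) defined. Accept strings end in {0,2}, Reject strings end in {1}; accept={0,2}.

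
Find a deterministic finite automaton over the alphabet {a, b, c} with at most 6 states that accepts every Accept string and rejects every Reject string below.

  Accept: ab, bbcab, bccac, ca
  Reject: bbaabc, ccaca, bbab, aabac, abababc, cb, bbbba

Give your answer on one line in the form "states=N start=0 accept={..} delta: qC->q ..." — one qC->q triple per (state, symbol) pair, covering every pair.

Grow the machine one transition at a time. Run the examples from 0; the earliest place one falls off (shortest prefix, ties alphabetical) gets sent to the lowest-numbered state that keeps every Accept/Reject pair distinguishable — a pair clashes when both reach the same state with identical unread suffix — and to a fresh state only if none does.
a: 0a undefined. 0a->0: ok.
b: 0b undefined. 0b->0: no, ab/bbab meet in 0. Open state 1: 0b->1.
c: 0c undefined. 0c->0: no, ab/cb meet in 1. 0c->1: ok.
bb: 1b undefined. 1b->0: no, ab/bbab meet in 1. 1b->1: no, ab/cb meet in 1. Open state 2: 1b->2.
bc: 1c undefined. 1c->0: no, bccac/aabac meet in 1 with "ac" left. 1c->1: no, bccac/aabac meet in 1 with "ac" left. 1c->2: ok.
ca: 1a undefined. 1a->0: no, ab/aabac meet in 1. 1a->1: ok.
bba: 2a undefined. 2a->0: no, ab/ccaca meet in 1. 2a->1: no, ab/ccaca meet in 1. 2a->2: ok.
bbb: 2b undefined. 2b->0: no, ab/bbaabc meet in 1. 2b->1: no, ab/bbab meet in 1. 2b->2: ok.
bbc: 2c undefined. 2c->0: ok.
All examples now run through 3 states with every (state, symbol) defined. Accept strings end in {1}, Reject strings end in {0,2}; accept={1}.

states=3 start=0 accept={1} delta: 0a->0 0b->1 0c->1 1a->1 1b->2 1c->2 2a->2 2b->2 2c->0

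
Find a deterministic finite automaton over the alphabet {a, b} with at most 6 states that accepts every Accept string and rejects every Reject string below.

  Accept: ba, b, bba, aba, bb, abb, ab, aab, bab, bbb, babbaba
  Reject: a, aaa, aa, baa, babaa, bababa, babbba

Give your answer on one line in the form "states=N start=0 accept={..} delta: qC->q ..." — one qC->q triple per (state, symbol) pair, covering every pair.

State merging on the prefix tree: take the shortest (then alphabetical) example prefix whose next move is undefined and point that move at state 0, else 1, else 2, ...; a target is out if some Accept/Reject pair would then sit in one state with the same input left (inseparable). If every existing state is out, open a new one.
a: 0a undefined. 0a->0: ok.
b: 0b undefined. 0b->0: no, ba/a meet in 0. Open state 1: 0b->1.
ba: 1a undefined. 1a->0: no, ba/a meet in 0. 1a->1: no, ba/baa meet in 1. Open state 2: 1a->2.
bb: 1b undefined. 1b->0: no, bba/a meet in 0. 1b->1: ok.
baa: 2a undefined. 2a->0: ok.
bab: 2b undefined. 2b->0: no, ba/bababa meet in 2. 2b->1: no, ba/bababa meet in 2. 2b->2: no, ba/bababa meet in 2. Open state 3: 2b->3.
baba: 3a undefined. 3a->0: no, ba/bababa meet in 2. 3a->1: no, ba/babaa meet in 2. 3a->2: no, ba/bababa meet in 2. 3a->3: no, bab/babaa meet in 3. Open state 4: 3a->4.
babb: 3b undefined. 3b->0: no, ba/babbba meet in 2. 3b->1: no, ba/babbba meet in 2. 3b->2: ok.
babaa: 4a undefined. 4a->0: ok.
babab: 4b undefined. 4b->0: ok.
All examples now run through 5 states with every (state, symbol) defined. Accept strings end in {1,2,3}, Reject strings end in {0,4}; accept={1,2,3}.

states=5 start=0 accept={1,2,3} delta: 0a->0 0b->1 1a->2 1b->1 2a->0 2b->3 3a->4 3b->2 4a->0 4b->0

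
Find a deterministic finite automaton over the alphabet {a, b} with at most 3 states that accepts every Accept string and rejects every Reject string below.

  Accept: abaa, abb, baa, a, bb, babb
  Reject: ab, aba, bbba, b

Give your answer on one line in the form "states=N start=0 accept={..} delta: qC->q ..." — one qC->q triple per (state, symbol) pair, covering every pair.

Fold the examples into a partial DFA from state 0: repeatedly fix the first undefined (state, symbol) met by the shortest-then-alphabetical prefix, trying targets in increasing order and rejecting any under which an Accept and a Reject string meet in one state with the same remainder; add a state when all current targets are rejected. Accepting states are where Accept strings end.
a: 0a undefined. 0a->0: ok.
b: 0b undefined. 0b->0: no, abaa/ab meet in 0. Open state 1: 0b->1.
ba: 1a undefined. 1a->0: no, abaa/aba meet in 0. 1a->1: no, abaa/ab meet in 1. Open state 2: 1a->2.
bb: 1b undefined. 1b->0: ok.
baa: 2a undefined. 2a->0: ok.
bab: 2b undefined. 2b->0: no, babb/ab meet in 1. 2b->1: ok.
All examples now run through 3 states with every (state, symbol) defined. Accept strings end in {0}, Reject strings end in {1,2}; accept={0}.

states=3 start=0 accept={0} delta: 0a->0 0b->1 1a->2 1b->0 2a->0 2b->1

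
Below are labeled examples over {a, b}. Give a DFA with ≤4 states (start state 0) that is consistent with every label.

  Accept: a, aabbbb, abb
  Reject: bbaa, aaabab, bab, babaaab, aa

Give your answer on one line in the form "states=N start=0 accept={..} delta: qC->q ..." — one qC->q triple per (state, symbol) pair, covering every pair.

State merging on the prefix tree: take the shortest (then alphabetical) example prefix whose next move is undefined and point that move at state 0, else 1, else 2, ...; a target is out if some Accept/Reject pair would then sit in one state with the same input left (inseparable). If every existing state is out, open a new one.
a: 0a undefined. 0a->0: no, a/aa meet in 0. Open state 1: 0a->1.
b: 0b undefined. 0b->0: ok.
aa: 1a undefined. 1a->0: no, aabbbb/bbaa meet in 0. 1a->1: no, a/bbaa meet in 1. Open state 2: 1a->2.
ab: 1b undefined. 1b->0: no, abb/bab meet in 0. 1b->1: no, a/bab meet in 1. 1b->2: ok.
aaa: 2a undefined. 2a->0: no, abb/babaaab meet in 2 with "b" left. 2a->1: ok.
aab: 2b undefined. 2b->0: ok.
All examples now run through 3 states with every (state, symbol) defined. Accept strings end in {0,1}, Reject strings end in {2}; accept={0,1}.

states=3 start=0 accept={0,1} delta: 0a->1 0b->0 1a->2 1b->2 2a->1 2b->0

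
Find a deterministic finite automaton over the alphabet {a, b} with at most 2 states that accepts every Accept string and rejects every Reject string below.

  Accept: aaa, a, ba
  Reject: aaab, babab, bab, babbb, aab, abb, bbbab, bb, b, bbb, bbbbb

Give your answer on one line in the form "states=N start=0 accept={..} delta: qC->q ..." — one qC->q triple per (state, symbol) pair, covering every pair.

states=2 start=0 accept={0} delta: 0a->0 0b->1 1a->0 1b->1

Grow the machine one transition at a time. Run the examples from 0; the earliest place one falls off (shortest prefix, ties alphabetical) gets sent to the lowest-numbered state that keeps every Accept/Reject pair distinguishable — a pair clashes when both reach the same state with identical unread suffix — and to a fresh state only if none does.
a: 0a undefined. 0a->0: ok.
b: 0b undefined. 0b->0: no, aaa/aaab meet in 0. Open state 1: 0b->1.
ba: 1a undefined. 1a->0: ok.
bb: 1b undefined. 1b->0: no, aaa/abb meet in 0. 1b->1: ok.
All examples now run through 2 states with every (state, symbol) defined. Accept strings end in {0}, Reject strings end in {1}; accept={0}.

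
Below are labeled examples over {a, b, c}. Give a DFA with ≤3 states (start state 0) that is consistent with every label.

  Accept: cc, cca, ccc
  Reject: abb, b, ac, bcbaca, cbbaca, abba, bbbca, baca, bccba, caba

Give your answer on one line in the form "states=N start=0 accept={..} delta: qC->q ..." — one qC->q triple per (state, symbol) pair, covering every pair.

State merging on the prefix tree: take the shortest (then alphabetical) example prefix whose next move is undefined and point that move at state 0, else 1, else 2, ...; a target is out if some Accept/Reject pair would then sit in one state with the same input left (inseparable). If every existing state is out, open a new one.
a: 0a undefined. 0a->0: ok.
b: 0b undefined. 0b->0: ok.
c: 0c undefined. 0c->0: no, cc/abb meet in 0. Open state 1: 0c->1.
ca: 1a undefined. 1a->0: ok.
cb: 1b undefined. 1b->0: ok.
cc: 1c undefined. 1c->0: no, cc/abb meet in 0. 1c->1: no, cc/ac meet in 1. Open state 2: 1c->2.
cca: 2a undefined. 2a->0: no, cca/abb meet in 0. 2a->1: no, cca/ac meet in 1. 2a->2: ok.
ccc: 2c undefined. 2c->0: no, ccc/abb meet in 0. 2c->1: no, ccc/ac meet in 1. 2c->2: ok.
bccb: 2b undefined. 2b->0: ok.
All examples now run through 3 states with every (state, symbol) defined. Accept strings end in {2}, Reject strings end in {0,1}; accept={2}.

states=3 start=0 accept={2} delta: 0a->0 0b->0 0c->1 1a->0 1b->0 1c->2 2a->2 2b->0 2c->2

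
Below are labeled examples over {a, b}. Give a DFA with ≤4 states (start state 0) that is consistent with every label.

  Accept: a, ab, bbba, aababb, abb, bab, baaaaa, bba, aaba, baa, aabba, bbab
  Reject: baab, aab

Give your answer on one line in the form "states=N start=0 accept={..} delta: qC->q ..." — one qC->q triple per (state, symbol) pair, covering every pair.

Fold the examples into a partial DFA from state 0: repeatedly fix the first undefined (state, symbol) met by the shortest-then-alphabetical prefix, trying targets in increasing order and rejecting any under which an Accept and a Reject string meet in one state with the same remainder; add a state when all current targets are rejected. Accepting states are where Accept strings end.
a: 0a undefined. 0a->0: no, ab/aab meet in 0 with "b" left. Open state 1: 0a->1.
b: 0b undefined. 0b->0: ok.
aa: 1a undefined. 1a->0: no, baa/baab meet in 0. 1a->1: no, ab/baab meet in 1 with "b" left. Open state 2: 1a->2.
ab: 1b undefined. 1b->0: ok.
aab: 2b undefined. 2b->0: no, ab/baab meet in 0. 2b->1: no, a/baab meet in 1. 2b->2: no, baa/baab meet in 2. Open state 3: 2b->3.
aaba: 3a undefined. 3a->0: ok.
aabb: 3b undefined. 3b->0: ok.
baaa: 2a undefined. 2a->0: ok.
All examples now run through 4 states with every (state, symbol) defined. Accept strings end in {0,1,2}, Reject strings end in {3}; accept={0,1,2}.

states=4 start=0 accept={0,1,2} delta: 0a->1 0b->0 1a->2 1b->0 2a->0 2b->3 3a->0 3b->0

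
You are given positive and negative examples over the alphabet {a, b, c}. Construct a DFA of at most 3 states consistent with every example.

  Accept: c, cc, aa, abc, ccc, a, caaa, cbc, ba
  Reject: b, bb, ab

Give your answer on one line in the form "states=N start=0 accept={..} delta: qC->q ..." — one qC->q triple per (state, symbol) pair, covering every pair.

states=2 start=0 accept={0} delta: 0a->0 0b->1 0c->0 1a->0 1b->1 1c->0

Grow the machine one transition at a time. Run the examples from 0; the earliest place one falls off (shortest prefix, ties alphabetical) gets sent to the lowest-numbered state that keeps every Accept/Reject pair distinguishable — a pair clashes when both reach the same state with identical unread suffix — and to a fresh state only if none does.
a: 0a undefined. 0a->0: ok.
b: 0b undefined. 0b->0: no, aa/b meet in 0. Open state 1: 0b->1.
c: 0c undefined. 0c->0: ok.
ba: 1a undefined. 1a->0: ok.
bb: 1b undefined. 1b->0: no, c/bb meet in 0. 1b->1: ok.
abc: 1c undefined. 1c->0: ok.
All examples now run through 2 states with every (state, symbol) defined. Accept strings end in {0}, Reject strings end in {1}; accept={0}.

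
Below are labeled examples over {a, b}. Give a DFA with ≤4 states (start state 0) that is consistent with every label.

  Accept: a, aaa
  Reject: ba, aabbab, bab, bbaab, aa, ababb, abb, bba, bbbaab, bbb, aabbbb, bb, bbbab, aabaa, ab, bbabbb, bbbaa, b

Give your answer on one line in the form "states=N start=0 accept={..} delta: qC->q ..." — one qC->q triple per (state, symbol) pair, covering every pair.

states=3 start=0 accept={1} delta: 0a->1 0b->2 1a->0 1b->0 2a->2 2b->2

Fold the examples into a partial DFA from state 0: repeatedly fix the first undefined (state, symbol) met by the shortest-then-alphabetical prefix, trying targets in increasing order and rejecting any under which an Accept and a Reject string meet in one state with the same remainder; add a state when all current targets are rejected. Accepting states are where Accept strings end.
a: 0a undefined. 0a->0: no, a/aa meet in 0. Open state 1: 0a->1.
b: 0b undefined. 0b->0: no, a/ba meet in 1. 0b->1: no, a/b meet in 1. Open state 2: 0b->2.
aa: 1a undefined. 1a->0: ok.
ab: 1b undefined. 1b->0: ok.
ba: 2a undefined. 2a->0: no, a/aabaa meet in 1. 2a->1: no, a/ba meet in 1. 2a->2: ok.
bb: 2b undefined. 2b->0: no, a/bba meet in 1. 2b->1: no, a/bab meet in 1. 2b->2: ok.
All examples now run through 3 states with every (state, symbol) defined. Accept strings end in {1}, Reject strings end in {0,2}; accept={1}.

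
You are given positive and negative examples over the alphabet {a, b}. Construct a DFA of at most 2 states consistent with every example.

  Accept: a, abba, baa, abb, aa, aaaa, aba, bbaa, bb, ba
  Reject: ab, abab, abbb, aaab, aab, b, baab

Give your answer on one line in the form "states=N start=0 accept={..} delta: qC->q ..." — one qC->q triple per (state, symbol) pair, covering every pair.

State merging on the prefix tree: take the shortest (then alphabetical) example prefix whose next move is undefined and point that move at state 0, else 1, else 2, ...; a target is out if some Accept/Reject pair would then sit in one state with the same input left (inseparable). If every existing state is out, open a new one.
a: 0a undefined. 0a->0: ok.
b: 0b undefined. 0b->0: no, a/ab meet in 0. Open state 1: 0b->1.
ba: 1a undefined. 1a->0: ok.
bb: 1b undefined. 1b->0: ok.
All examples now run through 2 states with every (state, symbol) defined. Accept strings end in {0}, Reject strings end in {1}; accept={0}.

states=2 start=0 accept={0} delta: 0a->0 0b->1 1a->0 1b->0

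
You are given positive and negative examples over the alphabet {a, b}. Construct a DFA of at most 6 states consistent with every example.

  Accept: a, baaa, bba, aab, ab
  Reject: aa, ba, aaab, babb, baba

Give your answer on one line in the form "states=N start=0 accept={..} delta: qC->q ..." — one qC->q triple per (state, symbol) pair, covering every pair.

states=5 start=0 accept={0,1,4} delta: 0a->1 0b->1 1a->2 1b->0 2a->3 2b->4 3a->0 3b->2 4a->2 4b->2

State merging on the prefix tree: take the shortest (then alphabetical) example prefix whose next move is undefined and point that move at state 0, else 1, else 2, ...; a target is out if some Accept/Reject pair would then sit in one state with the same input left (inseparable). If every existing state is out, open a new one.
a: 0a undefined. 0a->0: no, a/aa meet in 0. Open state 1: 0a->1.
b: 0b undefined. 0b->0: no, a/ba meet in 1. 0b->1: ok.
aa: 1a undefined. 1a->0: no, baaa/aa meet in 0. 1a->1: no, a/aa meet in 1. Open state 2: 1a->2.
ab: 1b undefined. 1b->0: ok.
aaa: 2a undefined. 2a->0: no, a/aaab meet in 1. 2a->1: no, baaa/aa meet in 2. 2a->2: no, baaa/aa meet in 2. Open state 3: 2a->3.
aab: 2b undefined. 2b->0: no, a/babb meet in 1. 2b->1: no, ab/babb meet in 0. 2b->2: no, aab/aa meet in 2. 2b->3: no, baaa/baba meet in 3 with "a" left. Open state 4: 2b->4.
aaab: 3b undefined. 3b->0: no, ab/aaab meet in 0. 3b->1: no, a/aaab meet in 1. 3b->2: ok.
baaa: 3a undefined. 3a->0: ok.
baba: 4a undefined. 4a->0: no, baaa/baba meet in 0. 4a->1: no, a/baba meet in 1. 4a->2: ok.
babb: 4b undefined. 4b->0: no, baaa/babb meet in 0. 4b->1: no, a/babb meet in 1. 4b->2: ok.
All examples now run through 5 states with every (state, symbol) defined. Accept strings end in {0,1,4}, Reject strings end in {2}; accept={0,1,4}.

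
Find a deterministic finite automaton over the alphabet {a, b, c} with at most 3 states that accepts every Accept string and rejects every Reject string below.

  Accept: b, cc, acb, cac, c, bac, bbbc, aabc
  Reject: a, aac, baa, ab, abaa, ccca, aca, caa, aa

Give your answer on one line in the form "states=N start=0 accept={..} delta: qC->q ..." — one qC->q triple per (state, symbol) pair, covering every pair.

Fold the examples into a partial DFA from state 0: repeatedly fix the first undefined (state, symbol) met by the shortest-then-alphabetical prefix, trying targets in increasing order and rejecting any under which an Accept and a Reject string meet in one state with the same remainder; add a state when all current targets are rejected. Accepting states are where Accept strings end.
a: 0a undefined. 0a->0: no, b/ab meet in 0 with "b" left. Open state 1: 0a->1.
b: 0b undefined. 0b->0: ok.
c: 0c undefined. 0c->0: ok.
aa: 1a undefined. 1a->0: no, b/aac meet in 0. 1a->1: no, cac/aac meet in 1 with "c" left. Open state 2: 1a->2.
ab: 1b undefined. 1b->0: no, b/ab meet in 0. 1b->1: ok.
ac: 1c undefined. 1c->0: ok.
aab: 2b undefined. 2b->0: ok.
aac: 2c undefined. 2c->0: no, b/aac meet in 0. 2c->1: ok.
abaa: 2a undefined. 2a->0: no, b/abaa meet in 0. 2a->1: ok.
All examples now run through 3 states with every (state, symbol) defined. Accept strings end in {0}, Reject strings end in {1,2}; accept={0}.

states=3 start=0 accept={0} delta: 0a->1 0b->0 0c->0 1a->2 1b->1 1c->0 2a->1 2b->0 2c->1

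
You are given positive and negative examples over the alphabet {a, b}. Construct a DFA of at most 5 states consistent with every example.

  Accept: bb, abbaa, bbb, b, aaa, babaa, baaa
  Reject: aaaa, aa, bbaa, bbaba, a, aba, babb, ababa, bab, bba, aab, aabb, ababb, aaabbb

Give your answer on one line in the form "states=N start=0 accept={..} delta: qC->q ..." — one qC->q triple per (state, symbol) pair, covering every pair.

Fold the examples into a partial DFA from state 0: repeatedly fix the first undefined (state, symbol) met by the shortest-then-alphabetical prefix, trying targets in increasing order and rejecting any under which an Accept and a Reject string meet in one state with the same remainder; add a state when all current targets are rejected. Accepting states are where Accept strings end.
a: 0a undefined. 0a->0: no, bb/aabb meet in 0 with "bb" left. Open state 1: 0a->1.
b: 0b undefined. 0b->0: ok.
aa: 1a undefined. 1a->0: no, bb/aaaa meet in 0. 1a->1: no, aaa/aaaa meet in 1. Open state 2: 1a->2.
ab: 1b undefined. 1b->0: no, bb/babb meet in 0. 1b->1: ok.
aaa: 2a undefined. 2a->0: no, bb/aaabbb meet in 0. 2a->1: no, abbaa/a meet in 1. 2a->2: no, abbaa/aaaa meet in 2. Open state 3: 2a->3.
aab: 2b undefined. 2b->0: no, bb/aab meet in 0. 2b->1: ok.
aaaa: 3a undefined. 3a->0: no, bb/aaaa meet in 0. 3a->1: ok.
aaab: 3b undefined. 3b->0: no, bb/aaabbb meet in 0. 3b->1: ok.
All examples now run through 4 states with every (state, symbol) defined. Accept strings end in {0,3}, Reject strings end in {1,2}; accept={0,3}.

states=4 start=0 accept={0,3} delta: 0a->1 0b->0 1a->2 1b->1 2a->3 2b->1 3a->1 3b->1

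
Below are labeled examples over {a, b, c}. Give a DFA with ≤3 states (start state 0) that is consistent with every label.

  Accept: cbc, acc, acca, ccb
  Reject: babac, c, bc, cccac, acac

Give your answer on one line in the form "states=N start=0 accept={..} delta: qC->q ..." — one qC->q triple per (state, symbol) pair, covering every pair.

states=2 start=0 accept={0} delta: 0a->0 0b->0 0c->1 1a->0 1b->1 1c->0

Grow the machine one transition at a time. Run the examples from 0; the earliest place one falls off (shortest prefix, ties alphabetical) gets sent to the lowest-numbered state that keeps every Accept/Reject pair distinguishable — a pair clashes when both reach the same state with identical unread suffix — and to a fresh state only if none does.
a: 0a undefined. 0a->0: ok.
b: 0b undefined. 0b->0: ok.
c: 0c undefined. 0c->0: no, cbc/babac meet in 0. Open state 1: 0c->1.
cb: 1b undefined. 1b->0: no, cbc/babac meet in 1. 1b->1: ok.
cc: 1c undefined. 1c->0: ok.
aca: 1a undefined. 1a->0: ok.
All examples now run through 2 states with every (state, symbol) defined. Accept strings end in {0}, Reject strings end in {1}; accept={0}.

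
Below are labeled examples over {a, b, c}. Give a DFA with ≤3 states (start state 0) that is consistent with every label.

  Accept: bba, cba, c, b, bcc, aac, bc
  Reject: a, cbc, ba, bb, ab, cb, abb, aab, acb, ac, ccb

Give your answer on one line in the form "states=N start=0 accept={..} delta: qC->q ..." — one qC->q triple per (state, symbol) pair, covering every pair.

Grow the machine one transition at a time. Run the examples from 0; the earliest place one falls off (shortest prefix, ties alphabetical) gets sent to the lowest-numbered state that keeps every Accept/Reject pair distinguishable — a pair clashes when both reach the same state with identical unread suffix — and to a fresh state only if none does.
a: 0a undefined. 0a->0: no, c/ac meet in 0 with "c" left. Open state 1: 0a->1.
b: 0b undefined. 0b->0: no, bba/a meet in 1. 0b->1: no, b/a meet in 1. Open state 2: 0b->2.
c: 0c undefined. 0c->0: no, cba/ba meet in 2 with "a" left. 0c->1: no, c/a meet in 1. 0c->2: ok.
aa: 1a undefined. 1a->0: no, c/aab meet in 2. 1a->1: no, aac/ac meet in 1 with "c" left. 1a->2: ok.
ab: 1b undefined. 1b->0: no, c/abb meet in 2. 1b->1: ok.
ac: 1c undefined. 1c->0: no, c/acb meet in 2. 1c->1: ok.
ba: 2a undefined. 2a->0: ok.
bb: 2b undefined. 2b->0: no, bba/a meet in 1. 2b->1: ok.
bc: 2c undefined. 2c->0: no, bba/ccb meet in 2. 2c->1: no, bcc/a meet in 1. 2c->2: ok.
All examples now run through 3 states with every (state, symbol) defined. Accept strings end in {2}, Reject strings end in {0,1}; accept={2}.

states=3 start=0 accept={2} delta: 0a->1 0b->2 0c->2 1a->2 1b->1 1c->1 2a->0 2b->1 2c->2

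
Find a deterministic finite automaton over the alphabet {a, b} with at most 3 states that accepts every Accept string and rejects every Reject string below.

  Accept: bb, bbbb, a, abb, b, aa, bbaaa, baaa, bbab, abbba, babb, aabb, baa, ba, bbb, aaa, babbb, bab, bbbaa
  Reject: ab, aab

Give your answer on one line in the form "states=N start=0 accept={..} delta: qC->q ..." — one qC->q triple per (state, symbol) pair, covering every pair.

State merging on the prefix tree: take the shortest (then alphabetical) example prefix whose next move is undefined and point that move at state 0, else 1, else 2, ...; a target is out if some Accept/Reject pair would then sit in one state with the same input left (inseparable). If every existing state is out, open a new one.
a: 0a undefined. 0a->0: no, b/ab meet in 0 with "b" left. Open state 1: 0a->1.
b: 0b undefined. 0b->0: no, bbab/ab meet in 1 with "b" left. 0b->1: no, bb/ab meet in 1 with "b" left. Open state 2: 0b->2.
aa: 1a undefined. 1a->0: no, b/aab meet in 2. 1a->1: ok.
ab: 1b undefined. 1b->0: ok.
ba: 2a undefined. 2a->0: no, ba/ab meet in 0. 2a->1: no, bab/ab meet in 0. 2a->2: ok.
bb: 2b undefined. 2b->0: no, bb/ab meet in 0. 2b->1: no, bbab/ab meet in 0. 2b->2: ok.
All examples now run through 3 states with every (state, symbol) defined. Accept strings end in {1,2}, Reject strings end in {0}; accept={1,2}.

states=3 start=0 accept={1,2} delta: 0a->1 0b->2 1a->1 1b->0 2a->2 2b->2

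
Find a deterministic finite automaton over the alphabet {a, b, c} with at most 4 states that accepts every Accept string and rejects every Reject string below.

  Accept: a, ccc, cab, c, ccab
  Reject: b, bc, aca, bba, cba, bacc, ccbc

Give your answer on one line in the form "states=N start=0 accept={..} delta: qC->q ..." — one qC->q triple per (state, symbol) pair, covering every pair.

states=4 start=0 accept={0,2} delta: 0a->0 0b->1 0c->2 1a->0 1b->2 1c->1 2a->1 2b->2 2c->3 3a->1 3b->1 3c->0

State merging on the prefix tree: take the shortest (then alphabetical) example prefix whose next move is undefined and point that move at state 0, else 1, else 2, ...; a target is out if some Accept/Reject pair would then sit in one state with the same input left (inseparable). If every existing state is out, open a new one.
a: 0a undefined. 0a->0: ok.
b: 0b undefined. 0b->0: no, a/b meet in 0. Open state 1: 0b->1.
c: 0c undefined. 0c->0: no, a/aca meet in 0. 0c->1: no, c/b meet in 1. Open state 2: 0c->2.
ba: 1a undefined. 1a->0: ok.
bb: 1b undefined. 1b->0: no, a/bba meet in 0. 1b->1: no, a/bba meet in 0. 1b->2: ok.
bc: 1c undefined. 1c->0: no, a/bc meet in 0. 1c->1: ok.
ca: 2a undefined. 2a->0: no, a/aca meet in 0. 2a->1: ok.
cb: 2b undefined. 2b->0: no, a/cba meet in 0. 2b->1: no, a/cba meet in 0. 2b->2: ok.
cc: 2c undefined. 2c->0: no, a/bacc meet in 0. 2c->1: no, ccc/b meet in 1. 2c->2: no, ccc/bacc meet in 2. Open state 3: 2c->3.
cca: 3a undefined. 3a->0: no, ccab/b meet in 1. 3a->1: ok.
ccb: 3b undefined. 3b->0: no, cab/ccbc meet in 2. 3b->1: ok.
ccc: 3c undefined. 3c->0: ok.
All examples now run through 4 states with every (state, symbol) defined. Accept strings end in {0,2}, Reject strings end in {1,3}; accept={0,2}.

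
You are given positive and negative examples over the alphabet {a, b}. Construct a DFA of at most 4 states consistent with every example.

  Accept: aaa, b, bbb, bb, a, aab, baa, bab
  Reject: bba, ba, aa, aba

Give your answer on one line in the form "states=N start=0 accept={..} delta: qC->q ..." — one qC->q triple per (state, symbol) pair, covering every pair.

states=2 start=0 accept={1} delta: 0a->1 0b->1 1a->0 1b->1

Fold the examples into a partial DFA from state 0: repeatedly fix the first undefined (state, symbol) met by the shortest-then-alphabetical prefix, trying targets in increasing order and rejecting any under which an Accept and a Reject string meet in one state with the same remainder; add a state when all current targets are rejected. Accepting states are where Accept strings end.
a: 0a undefined. 0a->0: no, aaa/aa meet in 0. Open state 1: 0a->1.
b: 0b undefined. 0b->0: no, a/bba meet in 1. 0b->1: ok.
aa: 1a undefined. 1a->0: ok.
ab: 1b undefined. 1b->0: no, aaa/bba meet in 1. 1b->1: ok.
All examples now run through 2 states with every (state, symbol) defined. Accept strings end in {1}, Reject strings end in {0}; accept={1}.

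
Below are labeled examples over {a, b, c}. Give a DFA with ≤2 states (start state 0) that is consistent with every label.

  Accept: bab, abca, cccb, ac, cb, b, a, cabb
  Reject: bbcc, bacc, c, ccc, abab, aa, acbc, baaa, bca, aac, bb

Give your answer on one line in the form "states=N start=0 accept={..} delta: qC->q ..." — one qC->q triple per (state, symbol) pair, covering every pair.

states=2 start=0 accept={1} delta: 0a->1 0b->1 0c->0 1a->0 1b->0 1c->1

Grow the machine one transition at a time. Run the examples from 0; the earliest place one falls off (shortest prefix, ties alphabetical) gets sent to the lowest-numbered state that keeps every Accept/Reject pair distinguishable — a pair clashes when both reach the same state with identical unread suffix — and to a fresh state only if none does.
a: 0a undefined. 0a->0: no, bab/abab meet in 0 with "bab" left. Open state 1: 0a->1.
b: 0b undefined. 0b->0: no, b/bb meet in 0. 0b->1: ok.
c: 0c undefined. 0c->0: ok.
aa: 1a undefined. 1a->0: ok.
ab: 1b undefined. 1b->0: ok.
ac: 1c undefined. 1c->0: no, bab/bca meet in 1. 1c->1: ok.
All examples now run through 2 states with every (state, symbol) defined. Accept strings end in {1}, Reject strings end in {0}; accept={1}.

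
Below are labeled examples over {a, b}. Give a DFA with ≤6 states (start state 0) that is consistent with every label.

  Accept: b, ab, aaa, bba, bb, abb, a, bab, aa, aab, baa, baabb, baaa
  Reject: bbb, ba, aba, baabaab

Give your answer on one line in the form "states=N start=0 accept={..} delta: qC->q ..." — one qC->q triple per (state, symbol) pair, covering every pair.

states=5 start=0 accept={0,1,3} delta: 0a->0 0b->1 1a->2 1b->3 2a->3 2b->0 3a->0 3b->4 4a->2 4b->0

Grow the machine one transition at a time. Run the examples from 0; the earliest place one falls off (shortest prefix, ties alphabetical) gets sent to the lowest-numbered state that keeps every Accept/Reject pair distinguishable — a pair clashes when both reach the same state with identical unread suffix — and to a fresh state only if none does.
a: 0a undefined. 0a->0: ok.
b: 0b undefined. 0b->0: no, b/bbb meet in 0. Open state 1: 0b->1.
ba: 1a undefined. 1a->0: no, b/baabaab meet in 1. 1a->1: no, b/ba meet in 1. Open state 2: 1a->2.
bb: 1b undefined. 1b->0: no, b/bbb meet in 1. 1b->1: no, b/bbb meet in 1. 1b->2: no, bb/ba meet in 2. Open state 3: 1b->3.
baa: 2a undefined. 2a->0: no, b/baabaab meet in 1. 2a->1: no, baabb/bbb meet in 3 with "b" left. 2a->2: no, baa/ba meet in 2. 2a->3: ok.
bab: 2b undefined. 2b->0: ok.
bba: 3a undefined. 3a->0: ok.
bbb: 3b undefined. 3b->0: no, b/baabaab meet in 1. 3b->1: no, b/bbb meet in 1. 3b->2: no, b/baabaab meet in 1. 3b->3: no, b/baabaab meet in 1. Open state 4: 3b->4.
baaba: 4a undefined. 4a->0: no, b/baabaab meet in 1. 4a->1: no, aaa/baabaab meet in 0. 4a->2: ok.
baabb: 4b undefined. 4b->0: ok.
All examples now run through 5 states with every (state, symbol) defined. Accept strings end in {0,1,3}, Reject strings end in {2,4}; accept={0,1,3}.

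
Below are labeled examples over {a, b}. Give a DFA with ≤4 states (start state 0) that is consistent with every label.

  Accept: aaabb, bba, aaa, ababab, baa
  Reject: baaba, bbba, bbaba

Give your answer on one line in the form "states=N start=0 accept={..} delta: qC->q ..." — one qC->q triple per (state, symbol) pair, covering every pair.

Grow the machine one transition at a time. Run the examples from 0; the earliest place one falls off (shortest prefix, ties alphabetical) gets sent to the lowest-numbered state that keeps every Accept/Reject pair distinguishable — a pair clashes when both reach the same state with identical unread suffix — and to a fresh state only if none does.
a: 0a undefined. 0a->0: ok.
b: 0b undefined. 0b->0: no, aaabb/baaba meet in 0. Open state 1: 0b->1.
ba: 1a undefined. 1a->0: no, aaa/baaba meet in 0. 1a->1: no, bba/baaba meet in 1 with "ba" left. Open state 2: 1a->2.
bb: 1b undefined. 1b->0: ok.
baa: 2a undefined. 2a->0: ok.
abab: 2b undefined. 2b->0: ok.
All examples now run through 3 states with every (state, symbol) defined. Accept strings end in {0,1}, Reject strings end in {2}; accept={0,1}.

states=3 start=0 accept={0,1} delta: 0a->0 0b->1 1a->2 1b->0 2a->0 2b->0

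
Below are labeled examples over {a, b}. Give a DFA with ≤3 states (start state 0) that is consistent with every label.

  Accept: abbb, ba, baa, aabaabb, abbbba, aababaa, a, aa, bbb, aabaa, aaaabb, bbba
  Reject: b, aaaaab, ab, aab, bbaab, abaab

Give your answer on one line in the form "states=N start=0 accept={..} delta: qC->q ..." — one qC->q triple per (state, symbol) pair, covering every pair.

states=3 start=0 accept={0,2} delta: 0a->0 0b->1 1a->0 1b->2 2a->0 2b->0

Grow the machine one transition at a time. Run the examples from 0; the earliest place one falls off (shortest prefix, ties alphabetical) gets sent to the lowest-numbered state that keeps every Accept/Reject pair distinguishable — a pair clashes when both reach the same state with identical unread suffix — and to a fresh state only if none does.
a: 0a undefined. 0a->0: ok.
b: 0b undefined. 0b->0: no, abbb/b meet in 0. Open state 1: 0b->1.
ba: 1a undefined. 1a->0: ok.
bb: 1b undefined. 1b->0: no, abbb/b meet in 1. 1b->1: no, abbb/b meet in 1. Open state 2: 1b->2.
bba: 2a undefined. 2a->0: ok.
bbb: 2b undefined. 2b->0: ok.
All examples now run through 3 states with every (state, symbol) defined. Accept strings end in {0,2}, Reject strings end in {1}; accept={0,2}.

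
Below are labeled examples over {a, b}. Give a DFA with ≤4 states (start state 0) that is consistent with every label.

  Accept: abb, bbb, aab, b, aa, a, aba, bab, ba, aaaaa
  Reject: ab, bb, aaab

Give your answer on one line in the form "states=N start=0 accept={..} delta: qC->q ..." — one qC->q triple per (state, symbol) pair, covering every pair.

Grow the machine one transition at a time. Run the examples from 0; the earliest place one falls off (shortest prefix, ties alphabetical) gets sent to the lowest-numbered state that keeps every Accept/Reject pair distinguishable — a pair clashes when both reach the same state with identical unread suffix — and to a fresh state only if none does.
a: 0a undefined. 0a->0: no, abb/bb meet in 0 with "bb" left. Open state 1: 0a->1.
b: 0b undefined. 0b->0: no, bbb/bb meet in 0. 0b->1: ok.
aa: 1a undefined. 1a->0: ok.
ab: 1b undefined. 1b->0: no, aa/ab meet in 0. 1b->1: no, abb/ab meet in 1. Open state 2: 1b->2.
aba: 2a undefined. 2a->0: ok.
abb: 2b undefined. 2b->0: ok.
All examples now run through 3 states with every (state, symbol) defined. Accept strings end in {0,1}, Reject strings end in {2}; accept={0,1}.

states=3 start=0 accept={0,1} delta: 0a->1 0b->1 1a->0 1b->2 2a->0 2b->0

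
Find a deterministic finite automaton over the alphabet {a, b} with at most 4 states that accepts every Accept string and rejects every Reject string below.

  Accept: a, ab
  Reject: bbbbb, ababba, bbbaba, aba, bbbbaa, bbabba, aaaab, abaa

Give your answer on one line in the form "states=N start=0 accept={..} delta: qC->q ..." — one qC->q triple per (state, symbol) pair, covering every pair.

states=4 start=0 accept={1,2} delta: 0a->1 0b->0 1a->0 1b->2 2a->3 2b->1 3a->0 3b->1

Fold the examples into a partial DFA from state 0: repeatedly fix the first undefined (state, symbol) met by the shortest-then-alphabetical prefix, trying targets in increasing order and rejecting any under which an Accept and a Reject string meet in one state with the same remainder; add a state when all current targets are rejected. Accepting states are where Accept strings end.
a: 0a undefined. 0a->0: no, ab/aaaab meet in 0 with "b" left. Open state 1: 0a->1.
b: 0b undefined. 0b->0: ok.
aa: 1a undefined. 1a->0: ok.
ab: 1b undefined. 1b->0: no, a/ababba meet in 1. 1b->1: no, a/ababba meet in 1. Open state 2: 1b->2.
aba: 2a undefined. 2a->0: no, a/ababba meet in 1. 2a->1: no, a/bbbaba meet in 1. 2a->2: no, ab/bbbaba meet in 2. Open state 3: 2a->3.
abaa: 3a undefined. 3a->0: ok.
abab: 3b undefined. 3b->0: no, a/ababba meet in 1. 3b->1: ok.
bbabb: 2b undefined. 2b->0: no, a/bbabba meet in 1. 2b->1: ok.
All examples now run through 4 states with every (state, symbol) defined. Accept strings end in {1,2}, Reject strings end in {0,3}; accept={1,2}.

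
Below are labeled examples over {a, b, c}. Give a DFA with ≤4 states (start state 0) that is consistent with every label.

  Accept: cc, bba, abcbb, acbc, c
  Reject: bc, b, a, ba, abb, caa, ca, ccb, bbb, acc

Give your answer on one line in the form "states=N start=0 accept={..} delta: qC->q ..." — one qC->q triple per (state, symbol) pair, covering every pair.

states=3 start=0 accept={0,2} delta: 0a->1 0b->1 0c->0 1a->1 1b->2 1c->1 2a->0 2b->1 2c->0

State merging on the prefix tree: take the shortest (then alphabetical) example prefix whose next move is undefined and point that move at state 0, else 1, else 2, ...; a target is out if some Accept/Reject pair would then sit in one state with the same input left (inseparable). If every existing state is out, open a new one.
a: 0a undefined. 0a->0: no, cc/acc meet in 0 with "cc" left. Open state 1: 0a->1.
b: 0b undefined. 0b->0: no, bba/a meet in 1. 0b->1: ok.
c: 0c undefined. 0c->0: ok.
ab: 1b undefined. 1b->0: no, bba/b meet in 1. 1b->1: no, bba/ba meet in 1 with "a" left. Open state 2: 1b->2.
ac: 1c undefined. 1c->0: no, cc/bc meet in 0. 1c->1: ok.
ba: 1a undefined. 1a->0: no, cc/ba meet in 0. 1a->1: ok.
abb: 2b undefined. 2b->0: no, cc/abb meet in 0. 2b->1: ok.
abc: 2c undefined. 2c->0: ok.
bba: 2a undefined. 2a->0: ok.
All examples now run through 3 states with every (state, symbol) defined. Accept strings end in {0,2}, Reject strings end in {1}; accept={0,2}.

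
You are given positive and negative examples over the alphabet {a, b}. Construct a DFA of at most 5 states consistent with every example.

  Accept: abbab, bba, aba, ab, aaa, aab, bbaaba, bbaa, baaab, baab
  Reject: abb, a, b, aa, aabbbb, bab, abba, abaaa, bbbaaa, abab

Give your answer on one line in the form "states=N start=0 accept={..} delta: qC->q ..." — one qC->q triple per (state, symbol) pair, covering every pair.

Grow the machine one transition at a time. Run the examples from 0; the earliest place one falls off (shortest prefix, ties alphabetical) gets sent to the lowest-numbered state that keeps every Accept/Reject pair distinguishable — a pair clashes when both reach the same state with identical unread suffix — and to a fresh state only if none does.
a: 0a undefined. 0a->0: no, bba/abba meet in 0 with "bba" left. Open state 1: 0a->1.
b: 0b undefined. 0b->0: no, bba/a meet in 1. 0b->1: no, aab/bab meet in 1 with "ab" left. Open state 2: 0b->2.
aa: 1a undefined. 1a->0: no, aaa/a meet in 1. 1a->1: no, aaa/a meet in 1. 1a->2: ok.
ab: 1b undefined. 1b->0: no, abbab/bab meet in 2 with "ab" left. 1b->1: no, abbab/abab meet in 2 with "b" left. 1b->2: no, bba/abba meet in 2 with "ba" left. Open state 3: 1b->3.
ba: 2a undefined. 2a->0: ok.
bb: 2b undefined. 2b->0: no, bba/a meet in 1. 2b->1: no, bba/b meet in 2. 2b->2: no, aab/b meet in 2. 2b->3: ok.
aba: 3a undefined. 3a->0: no, bbaa/a meet in 1. 3a->1: no, bba/a meet in 1. 3a->2: no, bba/b meet in 2. 3a->3: no, bba/abaaa meet in 3. Open state 4: 3a->4.
abb: 3b undefined. 3b->0: no, abbab/aabbbb meet in 3. 3b->1: ok.
abaa: 4a undefined. 4a->0: ok.
abab: 4b undefined. 4b->0: no, aaa/abab meet in 0. 4b->1: ok.
All examples now run through 5 states with every (state, symbol) defined. Accept strings end in {0,3,4}, Reject strings end in {1,2}; accept={0,3,4}.

states=5 start=0 accept={0,3,4} delta: 0a->1 0b->2 1a->2 1b->3 2a->0 2b->3 3a->4 3b->1 4a->0 4b->1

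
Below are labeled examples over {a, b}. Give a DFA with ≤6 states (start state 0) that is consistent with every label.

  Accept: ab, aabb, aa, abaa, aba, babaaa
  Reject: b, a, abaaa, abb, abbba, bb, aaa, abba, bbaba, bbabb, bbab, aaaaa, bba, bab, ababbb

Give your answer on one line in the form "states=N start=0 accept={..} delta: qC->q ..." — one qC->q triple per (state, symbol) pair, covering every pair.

Fold the examples into a partial DFA from state 0: repeatedly fix the first undefined (state, symbol) met by the shortest-then-alphabetical prefix, trying targets in increasing order and rejecting any under which an Accept and a Reject string meet in one state with the same remainder; add a state when all current targets are rejected. Accepting states are where Accept strings end.
a: 0a undefined. 0a->0: no, ab/b meet in 0 with "b" left. Open state 1: 0a->1.
b: 0b undefined. 0b->0: no, ab/bbab meet in 1 with "b" left. 0b->1: no, ab/bb meet in 1 with "b" left. Open state 2: 0b->2.
aa: 1a undefined. 1a->0: no, aabb/bb meet in 2 with "b" left. 1a->1: no, aabb/abb meet in 1 with "bb" left. 1a->2: no, aa/b meet in 2. Open state 3: 1a->3.
ab: 1b undefined. 1b->0: no, aba/a meet in 1. 1b->1: no, ab/a meet in 1. 1b->2: no, ab/b meet in 2. 1b->3: no, aba/aaa meet in 3 with "a" left. Open state 4: 1b->4.
ba: 2a undefined. 2a->0: ok.
bb: 2b undefined. 2b->0: no, ab/bbab meet in 4. 2b->1: no, aabb/bbabb meet in 3 with "bb" left. 2b->2: ok.
aaa: 3a undefined. 3a->0: no, aa/aaaaa meet in 3. 3a->1: ok.
aab: 3b undefined. 3b->0: no, aabb/b meet in 2. 3b->1: ok.
aba: 4a undefined. 4a->0: no, aa/abaaa meet in 3. 4a->1: no, aba/a meet in 1. 4a->2: no, abaa/bbaba meet in 0. 4a->3: no, aa/abaaa meet in 3. 4a->4: no, ab/abaaa meet in 4. Open state 5: 4a->5.
abb: 4b undefined. 4b->0: ok.
abaa: 5a undefined. 5a->0: no, abaa/abb meet in 0. 5a->1: no, aa/abaaa meet in 3. 5a->2: no, abaa/b meet in 2. 5a->3: ok.
abab: 5b undefined. 5b->0: ok.
All examples now run through 6 states with every (state, symbol) defined. Accept strings end in {3,4,5}, Reject strings end in {0,1,2}; accept={3,4,5}.

states=6 start=0 accept={3,4,5} delta: 0a->1 0b->2 1a->3 1b->4 2a->0 2b->2 3a->1 3b->1 4a->5 4b->0 5a->3 5b->0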